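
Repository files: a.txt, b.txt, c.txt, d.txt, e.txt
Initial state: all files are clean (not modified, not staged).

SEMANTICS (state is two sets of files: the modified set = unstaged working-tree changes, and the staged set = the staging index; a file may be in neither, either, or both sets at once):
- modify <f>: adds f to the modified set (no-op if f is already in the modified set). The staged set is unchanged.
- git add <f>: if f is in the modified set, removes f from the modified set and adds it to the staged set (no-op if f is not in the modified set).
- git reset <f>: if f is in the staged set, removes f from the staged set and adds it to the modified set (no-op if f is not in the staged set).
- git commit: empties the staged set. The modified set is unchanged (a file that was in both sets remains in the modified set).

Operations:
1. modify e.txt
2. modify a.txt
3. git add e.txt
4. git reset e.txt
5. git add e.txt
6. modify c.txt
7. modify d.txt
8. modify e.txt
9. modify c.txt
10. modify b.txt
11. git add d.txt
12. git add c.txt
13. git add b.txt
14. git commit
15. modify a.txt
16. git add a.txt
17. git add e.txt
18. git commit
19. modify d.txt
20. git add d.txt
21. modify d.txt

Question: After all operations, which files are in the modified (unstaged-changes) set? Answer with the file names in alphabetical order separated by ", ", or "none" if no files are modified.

Answer: d.txt

Derivation:
After op 1 (modify e.txt): modified={e.txt} staged={none}
After op 2 (modify a.txt): modified={a.txt, e.txt} staged={none}
After op 3 (git add e.txt): modified={a.txt} staged={e.txt}
After op 4 (git reset e.txt): modified={a.txt, e.txt} staged={none}
After op 5 (git add e.txt): modified={a.txt} staged={e.txt}
After op 6 (modify c.txt): modified={a.txt, c.txt} staged={e.txt}
After op 7 (modify d.txt): modified={a.txt, c.txt, d.txt} staged={e.txt}
After op 8 (modify e.txt): modified={a.txt, c.txt, d.txt, e.txt} staged={e.txt}
After op 9 (modify c.txt): modified={a.txt, c.txt, d.txt, e.txt} staged={e.txt}
After op 10 (modify b.txt): modified={a.txt, b.txt, c.txt, d.txt, e.txt} staged={e.txt}
After op 11 (git add d.txt): modified={a.txt, b.txt, c.txt, e.txt} staged={d.txt, e.txt}
After op 12 (git add c.txt): modified={a.txt, b.txt, e.txt} staged={c.txt, d.txt, e.txt}
After op 13 (git add b.txt): modified={a.txt, e.txt} staged={b.txt, c.txt, d.txt, e.txt}
After op 14 (git commit): modified={a.txt, e.txt} staged={none}
After op 15 (modify a.txt): modified={a.txt, e.txt} staged={none}
After op 16 (git add a.txt): modified={e.txt} staged={a.txt}
After op 17 (git add e.txt): modified={none} staged={a.txt, e.txt}
After op 18 (git commit): modified={none} staged={none}
After op 19 (modify d.txt): modified={d.txt} staged={none}
After op 20 (git add d.txt): modified={none} staged={d.txt}
After op 21 (modify d.txt): modified={d.txt} staged={d.txt}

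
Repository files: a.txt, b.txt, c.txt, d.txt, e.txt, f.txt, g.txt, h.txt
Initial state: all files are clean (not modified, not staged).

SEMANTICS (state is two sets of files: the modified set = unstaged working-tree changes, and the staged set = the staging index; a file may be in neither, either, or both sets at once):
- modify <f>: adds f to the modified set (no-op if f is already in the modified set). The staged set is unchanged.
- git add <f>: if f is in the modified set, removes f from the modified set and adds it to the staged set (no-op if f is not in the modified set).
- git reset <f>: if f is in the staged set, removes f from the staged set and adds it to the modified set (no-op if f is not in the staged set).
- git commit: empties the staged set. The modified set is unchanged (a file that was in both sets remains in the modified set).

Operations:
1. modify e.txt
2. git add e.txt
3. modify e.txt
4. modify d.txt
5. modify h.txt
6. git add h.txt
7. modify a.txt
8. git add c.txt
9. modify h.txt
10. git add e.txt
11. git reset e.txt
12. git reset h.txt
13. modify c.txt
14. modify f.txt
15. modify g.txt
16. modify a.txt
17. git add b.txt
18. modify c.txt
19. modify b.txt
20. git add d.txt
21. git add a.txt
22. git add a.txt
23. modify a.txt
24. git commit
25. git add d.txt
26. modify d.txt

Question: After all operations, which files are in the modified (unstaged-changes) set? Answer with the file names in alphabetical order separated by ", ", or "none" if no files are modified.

Answer: a.txt, b.txt, c.txt, d.txt, e.txt, f.txt, g.txt, h.txt

Derivation:
After op 1 (modify e.txt): modified={e.txt} staged={none}
After op 2 (git add e.txt): modified={none} staged={e.txt}
After op 3 (modify e.txt): modified={e.txt} staged={e.txt}
After op 4 (modify d.txt): modified={d.txt, e.txt} staged={e.txt}
After op 5 (modify h.txt): modified={d.txt, e.txt, h.txt} staged={e.txt}
After op 6 (git add h.txt): modified={d.txt, e.txt} staged={e.txt, h.txt}
After op 7 (modify a.txt): modified={a.txt, d.txt, e.txt} staged={e.txt, h.txt}
After op 8 (git add c.txt): modified={a.txt, d.txt, e.txt} staged={e.txt, h.txt}
After op 9 (modify h.txt): modified={a.txt, d.txt, e.txt, h.txt} staged={e.txt, h.txt}
After op 10 (git add e.txt): modified={a.txt, d.txt, h.txt} staged={e.txt, h.txt}
After op 11 (git reset e.txt): modified={a.txt, d.txt, e.txt, h.txt} staged={h.txt}
After op 12 (git reset h.txt): modified={a.txt, d.txt, e.txt, h.txt} staged={none}
After op 13 (modify c.txt): modified={a.txt, c.txt, d.txt, e.txt, h.txt} staged={none}
After op 14 (modify f.txt): modified={a.txt, c.txt, d.txt, e.txt, f.txt, h.txt} staged={none}
After op 15 (modify g.txt): modified={a.txt, c.txt, d.txt, e.txt, f.txt, g.txt, h.txt} staged={none}
After op 16 (modify a.txt): modified={a.txt, c.txt, d.txt, e.txt, f.txt, g.txt, h.txt} staged={none}
After op 17 (git add b.txt): modified={a.txt, c.txt, d.txt, e.txt, f.txt, g.txt, h.txt} staged={none}
After op 18 (modify c.txt): modified={a.txt, c.txt, d.txt, e.txt, f.txt, g.txt, h.txt} staged={none}
After op 19 (modify b.txt): modified={a.txt, b.txt, c.txt, d.txt, e.txt, f.txt, g.txt, h.txt} staged={none}
After op 20 (git add d.txt): modified={a.txt, b.txt, c.txt, e.txt, f.txt, g.txt, h.txt} staged={d.txt}
After op 21 (git add a.txt): modified={b.txt, c.txt, e.txt, f.txt, g.txt, h.txt} staged={a.txt, d.txt}
After op 22 (git add a.txt): modified={b.txt, c.txt, e.txt, f.txt, g.txt, h.txt} staged={a.txt, d.txt}
After op 23 (modify a.txt): modified={a.txt, b.txt, c.txt, e.txt, f.txt, g.txt, h.txt} staged={a.txt, d.txt}
After op 24 (git commit): modified={a.txt, b.txt, c.txt, e.txt, f.txt, g.txt, h.txt} staged={none}
After op 25 (git add d.txt): modified={a.txt, b.txt, c.txt, e.txt, f.txt, g.txt, h.txt} staged={none}
After op 26 (modify d.txt): modified={a.txt, b.txt, c.txt, d.txt, e.txt, f.txt, g.txt, h.txt} staged={none}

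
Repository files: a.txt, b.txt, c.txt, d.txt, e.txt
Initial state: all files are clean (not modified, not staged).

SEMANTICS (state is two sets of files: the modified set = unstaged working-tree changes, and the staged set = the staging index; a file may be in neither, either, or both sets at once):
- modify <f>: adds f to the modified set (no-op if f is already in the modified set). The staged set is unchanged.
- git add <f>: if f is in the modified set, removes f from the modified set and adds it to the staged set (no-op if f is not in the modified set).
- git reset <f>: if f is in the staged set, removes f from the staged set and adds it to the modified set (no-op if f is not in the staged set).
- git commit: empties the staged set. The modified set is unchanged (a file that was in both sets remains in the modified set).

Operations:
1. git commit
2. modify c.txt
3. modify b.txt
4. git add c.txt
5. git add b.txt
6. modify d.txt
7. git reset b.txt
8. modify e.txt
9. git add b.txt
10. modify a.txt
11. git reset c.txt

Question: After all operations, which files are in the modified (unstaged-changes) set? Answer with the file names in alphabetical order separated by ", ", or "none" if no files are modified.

Answer: a.txt, c.txt, d.txt, e.txt

Derivation:
After op 1 (git commit): modified={none} staged={none}
After op 2 (modify c.txt): modified={c.txt} staged={none}
After op 3 (modify b.txt): modified={b.txt, c.txt} staged={none}
After op 4 (git add c.txt): modified={b.txt} staged={c.txt}
After op 5 (git add b.txt): modified={none} staged={b.txt, c.txt}
After op 6 (modify d.txt): modified={d.txt} staged={b.txt, c.txt}
After op 7 (git reset b.txt): modified={b.txt, d.txt} staged={c.txt}
After op 8 (modify e.txt): modified={b.txt, d.txt, e.txt} staged={c.txt}
After op 9 (git add b.txt): modified={d.txt, e.txt} staged={b.txt, c.txt}
After op 10 (modify a.txt): modified={a.txt, d.txt, e.txt} staged={b.txt, c.txt}
After op 11 (git reset c.txt): modified={a.txt, c.txt, d.txt, e.txt} staged={b.txt}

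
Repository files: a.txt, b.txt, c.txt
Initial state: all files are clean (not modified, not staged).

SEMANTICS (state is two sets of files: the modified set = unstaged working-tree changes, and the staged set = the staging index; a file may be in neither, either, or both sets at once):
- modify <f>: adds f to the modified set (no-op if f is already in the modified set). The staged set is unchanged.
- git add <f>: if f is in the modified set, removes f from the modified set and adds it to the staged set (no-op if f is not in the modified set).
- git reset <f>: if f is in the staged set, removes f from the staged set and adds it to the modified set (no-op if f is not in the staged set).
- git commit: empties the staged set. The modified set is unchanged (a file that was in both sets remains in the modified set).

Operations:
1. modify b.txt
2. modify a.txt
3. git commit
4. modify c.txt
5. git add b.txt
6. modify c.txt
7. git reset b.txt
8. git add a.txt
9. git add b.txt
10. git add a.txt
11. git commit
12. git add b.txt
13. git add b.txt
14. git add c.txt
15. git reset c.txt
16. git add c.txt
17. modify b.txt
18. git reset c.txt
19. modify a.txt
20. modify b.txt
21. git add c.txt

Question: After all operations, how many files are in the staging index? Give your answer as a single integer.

After op 1 (modify b.txt): modified={b.txt} staged={none}
After op 2 (modify a.txt): modified={a.txt, b.txt} staged={none}
After op 3 (git commit): modified={a.txt, b.txt} staged={none}
After op 4 (modify c.txt): modified={a.txt, b.txt, c.txt} staged={none}
After op 5 (git add b.txt): modified={a.txt, c.txt} staged={b.txt}
After op 6 (modify c.txt): modified={a.txt, c.txt} staged={b.txt}
After op 7 (git reset b.txt): modified={a.txt, b.txt, c.txt} staged={none}
After op 8 (git add a.txt): modified={b.txt, c.txt} staged={a.txt}
After op 9 (git add b.txt): modified={c.txt} staged={a.txt, b.txt}
After op 10 (git add a.txt): modified={c.txt} staged={a.txt, b.txt}
After op 11 (git commit): modified={c.txt} staged={none}
After op 12 (git add b.txt): modified={c.txt} staged={none}
After op 13 (git add b.txt): modified={c.txt} staged={none}
After op 14 (git add c.txt): modified={none} staged={c.txt}
After op 15 (git reset c.txt): modified={c.txt} staged={none}
After op 16 (git add c.txt): modified={none} staged={c.txt}
After op 17 (modify b.txt): modified={b.txt} staged={c.txt}
After op 18 (git reset c.txt): modified={b.txt, c.txt} staged={none}
After op 19 (modify a.txt): modified={a.txt, b.txt, c.txt} staged={none}
After op 20 (modify b.txt): modified={a.txt, b.txt, c.txt} staged={none}
After op 21 (git add c.txt): modified={a.txt, b.txt} staged={c.txt}
Final staged set: {c.txt} -> count=1

Answer: 1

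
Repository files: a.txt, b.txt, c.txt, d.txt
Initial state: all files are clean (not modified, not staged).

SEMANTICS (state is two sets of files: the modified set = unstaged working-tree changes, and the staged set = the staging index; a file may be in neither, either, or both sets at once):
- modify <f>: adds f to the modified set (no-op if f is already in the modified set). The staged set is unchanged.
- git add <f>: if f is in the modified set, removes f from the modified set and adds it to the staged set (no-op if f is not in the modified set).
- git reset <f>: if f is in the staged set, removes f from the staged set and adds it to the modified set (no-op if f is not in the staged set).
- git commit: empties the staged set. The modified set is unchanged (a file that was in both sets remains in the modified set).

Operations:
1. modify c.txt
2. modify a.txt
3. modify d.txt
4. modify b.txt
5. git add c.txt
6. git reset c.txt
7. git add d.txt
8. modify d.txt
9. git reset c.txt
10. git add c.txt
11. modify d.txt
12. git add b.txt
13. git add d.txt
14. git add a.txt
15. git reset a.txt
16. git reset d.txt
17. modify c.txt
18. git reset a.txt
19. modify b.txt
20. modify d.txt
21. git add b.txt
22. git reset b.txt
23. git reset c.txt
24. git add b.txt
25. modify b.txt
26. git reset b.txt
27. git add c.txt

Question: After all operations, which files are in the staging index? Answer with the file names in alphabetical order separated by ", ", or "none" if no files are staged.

Answer: c.txt

Derivation:
After op 1 (modify c.txt): modified={c.txt} staged={none}
After op 2 (modify a.txt): modified={a.txt, c.txt} staged={none}
After op 3 (modify d.txt): modified={a.txt, c.txt, d.txt} staged={none}
After op 4 (modify b.txt): modified={a.txt, b.txt, c.txt, d.txt} staged={none}
After op 5 (git add c.txt): modified={a.txt, b.txt, d.txt} staged={c.txt}
After op 6 (git reset c.txt): modified={a.txt, b.txt, c.txt, d.txt} staged={none}
After op 7 (git add d.txt): modified={a.txt, b.txt, c.txt} staged={d.txt}
After op 8 (modify d.txt): modified={a.txt, b.txt, c.txt, d.txt} staged={d.txt}
After op 9 (git reset c.txt): modified={a.txt, b.txt, c.txt, d.txt} staged={d.txt}
After op 10 (git add c.txt): modified={a.txt, b.txt, d.txt} staged={c.txt, d.txt}
After op 11 (modify d.txt): modified={a.txt, b.txt, d.txt} staged={c.txt, d.txt}
After op 12 (git add b.txt): modified={a.txt, d.txt} staged={b.txt, c.txt, d.txt}
After op 13 (git add d.txt): modified={a.txt} staged={b.txt, c.txt, d.txt}
After op 14 (git add a.txt): modified={none} staged={a.txt, b.txt, c.txt, d.txt}
After op 15 (git reset a.txt): modified={a.txt} staged={b.txt, c.txt, d.txt}
After op 16 (git reset d.txt): modified={a.txt, d.txt} staged={b.txt, c.txt}
After op 17 (modify c.txt): modified={a.txt, c.txt, d.txt} staged={b.txt, c.txt}
After op 18 (git reset a.txt): modified={a.txt, c.txt, d.txt} staged={b.txt, c.txt}
After op 19 (modify b.txt): modified={a.txt, b.txt, c.txt, d.txt} staged={b.txt, c.txt}
After op 20 (modify d.txt): modified={a.txt, b.txt, c.txt, d.txt} staged={b.txt, c.txt}
After op 21 (git add b.txt): modified={a.txt, c.txt, d.txt} staged={b.txt, c.txt}
After op 22 (git reset b.txt): modified={a.txt, b.txt, c.txt, d.txt} staged={c.txt}
After op 23 (git reset c.txt): modified={a.txt, b.txt, c.txt, d.txt} staged={none}
After op 24 (git add b.txt): modified={a.txt, c.txt, d.txt} staged={b.txt}
After op 25 (modify b.txt): modified={a.txt, b.txt, c.txt, d.txt} staged={b.txt}
After op 26 (git reset b.txt): modified={a.txt, b.txt, c.txt, d.txt} staged={none}
After op 27 (git add c.txt): modified={a.txt, b.txt, d.txt} staged={c.txt}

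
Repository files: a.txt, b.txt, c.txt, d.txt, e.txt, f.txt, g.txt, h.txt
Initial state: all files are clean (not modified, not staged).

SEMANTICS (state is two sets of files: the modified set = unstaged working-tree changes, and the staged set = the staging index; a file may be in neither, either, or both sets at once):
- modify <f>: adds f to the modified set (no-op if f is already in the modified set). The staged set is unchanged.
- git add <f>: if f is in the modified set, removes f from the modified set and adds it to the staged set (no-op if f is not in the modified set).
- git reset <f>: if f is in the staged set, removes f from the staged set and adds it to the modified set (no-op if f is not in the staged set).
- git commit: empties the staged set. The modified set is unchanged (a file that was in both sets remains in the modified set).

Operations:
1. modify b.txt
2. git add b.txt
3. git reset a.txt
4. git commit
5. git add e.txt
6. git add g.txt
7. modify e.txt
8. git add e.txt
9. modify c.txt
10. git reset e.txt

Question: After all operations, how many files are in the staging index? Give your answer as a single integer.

Answer: 0

Derivation:
After op 1 (modify b.txt): modified={b.txt} staged={none}
After op 2 (git add b.txt): modified={none} staged={b.txt}
After op 3 (git reset a.txt): modified={none} staged={b.txt}
After op 4 (git commit): modified={none} staged={none}
After op 5 (git add e.txt): modified={none} staged={none}
After op 6 (git add g.txt): modified={none} staged={none}
After op 7 (modify e.txt): modified={e.txt} staged={none}
After op 8 (git add e.txt): modified={none} staged={e.txt}
After op 9 (modify c.txt): modified={c.txt} staged={e.txt}
After op 10 (git reset e.txt): modified={c.txt, e.txt} staged={none}
Final staged set: {none} -> count=0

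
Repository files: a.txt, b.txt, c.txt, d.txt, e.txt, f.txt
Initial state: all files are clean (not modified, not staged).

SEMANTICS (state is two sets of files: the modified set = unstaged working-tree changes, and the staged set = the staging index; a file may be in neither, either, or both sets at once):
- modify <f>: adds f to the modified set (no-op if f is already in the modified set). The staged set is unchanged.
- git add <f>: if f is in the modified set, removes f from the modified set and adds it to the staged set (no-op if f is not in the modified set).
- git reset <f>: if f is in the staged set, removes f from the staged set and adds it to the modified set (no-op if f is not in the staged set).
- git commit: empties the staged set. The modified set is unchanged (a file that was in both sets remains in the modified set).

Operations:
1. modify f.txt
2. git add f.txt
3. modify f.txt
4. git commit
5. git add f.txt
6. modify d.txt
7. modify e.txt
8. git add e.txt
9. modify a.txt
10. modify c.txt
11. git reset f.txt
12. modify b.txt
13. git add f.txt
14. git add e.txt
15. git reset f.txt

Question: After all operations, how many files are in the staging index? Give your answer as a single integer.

Answer: 1

Derivation:
After op 1 (modify f.txt): modified={f.txt} staged={none}
After op 2 (git add f.txt): modified={none} staged={f.txt}
After op 3 (modify f.txt): modified={f.txt} staged={f.txt}
After op 4 (git commit): modified={f.txt} staged={none}
After op 5 (git add f.txt): modified={none} staged={f.txt}
After op 6 (modify d.txt): modified={d.txt} staged={f.txt}
After op 7 (modify e.txt): modified={d.txt, e.txt} staged={f.txt}
After op 8 (git add e.txt): modified={d.txt} staged={e.txt, f.txt}
After op 9 (modify a.txt): modified={a.txt, d.txt} staged={e.txt, f.txt}
After op 10 (modify c.txt): modified={a.txt, c.txt, d.txt} staged={e.txt, f.txt}
After op 11 (git reset f.txt): modified={a.txt, c.txt, d.txt, f.txt} staged={e.txt}
After op 12 (modify b.txt): modified={a.txt, b.txt, c.txt, d.txt, f.txt} staged={e.txt}
After op 13 (git add f.txt): modified={a.txt, b.txt, c.txt, d.txt} staged={e.txt, f.txt}
After op 14 (git add e.txt): modified={a.txt, b.txt, c.txt, d.txt} staged={e.txt, f.txt}
After op 15 (git reset f.txt): modified={a.txt, b.txt, c.txt, d.txt, f.txt} staged={e.txt}
Final staged set: {e.txt} -> count=1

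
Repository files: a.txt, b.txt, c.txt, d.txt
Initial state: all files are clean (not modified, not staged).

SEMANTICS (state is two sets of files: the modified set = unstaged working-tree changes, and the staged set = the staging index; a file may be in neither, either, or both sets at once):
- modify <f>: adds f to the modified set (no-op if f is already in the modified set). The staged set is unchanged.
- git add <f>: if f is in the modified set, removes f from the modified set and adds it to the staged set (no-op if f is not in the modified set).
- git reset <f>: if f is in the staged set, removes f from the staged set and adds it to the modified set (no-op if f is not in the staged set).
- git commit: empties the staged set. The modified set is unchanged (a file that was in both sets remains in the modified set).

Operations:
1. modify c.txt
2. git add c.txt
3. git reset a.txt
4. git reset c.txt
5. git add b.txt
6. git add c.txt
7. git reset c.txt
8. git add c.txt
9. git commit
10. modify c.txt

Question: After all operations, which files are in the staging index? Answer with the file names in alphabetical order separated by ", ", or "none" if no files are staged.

Answer: none

Derivation:
After op 1 (modify c.txt): modified={c.txt} staged={none}
After op 2 (git add c.txt): modified={none} staged={c.txt}
After op 3 (git reset a.txt): modified={none} staged={c.txt}
After op 4 (git reset c.txt): modified={c.txt} staged={none}
After op 5 (git add b.txt): modified={c.txt} staged={none}
After op 6 (git add c.txt): modified={none} staged={c.txt}
After op 7 (git reset c.txt): modified={c.txt} staged={none}
After op 8 (git add c.txt): modified={none} staged={c.txt}
After op 9 (git commit): modified={none} staged={none}
After op 10 (modify c.txt): modified={c.txt} staged={none}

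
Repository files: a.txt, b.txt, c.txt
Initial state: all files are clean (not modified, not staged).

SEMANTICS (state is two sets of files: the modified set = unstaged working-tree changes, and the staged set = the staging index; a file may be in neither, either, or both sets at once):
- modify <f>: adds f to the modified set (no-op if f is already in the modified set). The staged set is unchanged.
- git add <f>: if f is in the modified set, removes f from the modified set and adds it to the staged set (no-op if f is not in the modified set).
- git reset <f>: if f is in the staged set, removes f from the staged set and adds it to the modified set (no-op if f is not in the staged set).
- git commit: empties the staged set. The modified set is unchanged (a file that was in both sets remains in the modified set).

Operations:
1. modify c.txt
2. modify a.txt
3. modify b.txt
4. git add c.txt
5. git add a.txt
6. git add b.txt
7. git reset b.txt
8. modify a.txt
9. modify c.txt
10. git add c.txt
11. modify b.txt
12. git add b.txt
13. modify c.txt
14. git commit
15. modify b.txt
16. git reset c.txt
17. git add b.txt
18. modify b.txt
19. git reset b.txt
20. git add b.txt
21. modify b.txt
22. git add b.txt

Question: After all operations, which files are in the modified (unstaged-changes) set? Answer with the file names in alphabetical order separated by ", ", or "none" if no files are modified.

Answer: a.txt, c.txt

Derivation:
After op 1 (modify c.txt): modified={c.txt} staged={none}
After op 2 (modify a.txt): modified={a.txt, c.txt} staged={none}
After op 3 (modify b.txt): modified={a.txt, b.txt, c.txt} staged={none}
After op 4 (git add c.txt): modified={a.txt, b.txt} staged={c.txt}
After op 5 (git add a.txt): modified={b.txt} staged={a.txt, c.txt}
After op 6 (git add b.txt): modified={none} staged={a.txt, b.txt, c.txt}
After op 7 (git reset b.txt): modified={b.txt} staged={a.txt, c.txt}
After op 8 (modify a.txt): modified={a.txt, b.txt} staged={a.txt, c.txt}
After op 9 (modify c.txt): modified={a.txt, b.txt, c.txt} staged={a.txt, c.txt}
After op 10 (git add c.txt): modified={a.txt, b.txt} staged={a.txt, c.txt}
After op 11 (modify b.txt): modified={a.txt, b.txt} staged={a.txt, c.txt}
After op 12 (git add b.txt): modified={a.txt} staged={a.txt, b.txt, c.txt}
After op 13 (modify c.txt): modified={a.txt, c.txt} staged={a.txt, b.txt, c.txt}
After op 14 (git commit): modified={a.txt, c.txt} staged={none}
After op 15 (modify b.txt): modified={a.txt, b.txt, c.txt} staged={none}
After op 16 (git reset c.txt): modified={a.txt, b.txt, c.txt} staged={none}
After op 17 (git add b.txt): modified={a.txt, c.txt} staged={b.txt}
After op 18 (modify b.txt): modified={a.txt, b.txt, c.txt} staged={b.txt}
After op 19 (git reset b.txt): modified={a.txt, b.txt, c.txt} staged={none}
After op 20 (git add b.txt): modified={a.txt, c.txt} staged={b.txt}
After op 21 (modify b.txt): modified={a.txt, b.txt, c.txt} staged={b.txt}
After op 22 (git add b.txt): modified={a.txt, c.txt} staged={b.txt}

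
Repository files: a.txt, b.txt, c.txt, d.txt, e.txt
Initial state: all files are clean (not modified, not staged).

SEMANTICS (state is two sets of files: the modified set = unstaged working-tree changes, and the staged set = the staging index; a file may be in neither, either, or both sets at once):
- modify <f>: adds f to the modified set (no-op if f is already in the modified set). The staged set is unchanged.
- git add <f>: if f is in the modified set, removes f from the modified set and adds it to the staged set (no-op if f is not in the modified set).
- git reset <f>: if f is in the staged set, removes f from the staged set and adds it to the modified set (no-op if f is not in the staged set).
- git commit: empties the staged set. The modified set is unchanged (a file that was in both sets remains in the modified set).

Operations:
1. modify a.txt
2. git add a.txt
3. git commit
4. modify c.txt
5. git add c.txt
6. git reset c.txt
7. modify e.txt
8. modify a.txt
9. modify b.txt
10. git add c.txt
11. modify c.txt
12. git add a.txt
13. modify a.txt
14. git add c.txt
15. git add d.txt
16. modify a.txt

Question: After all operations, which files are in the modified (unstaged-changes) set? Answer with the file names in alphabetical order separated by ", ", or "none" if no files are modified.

Answer: a.txt, b.txt, e.txt

Derivation:
After op 1 (modify a.txt): modified={a.txt} staged={none}
After op 2 (git add a.txt): modified={none} staged={a.txt}
After op 3 (git commit): modified={none} staged={none}
After op 4 (modify c.txt): modified={c.txt} staged={none}
After op 5 (git add c.txt): modified={none} staged={c.txt}
After op 6 (git reset c.txt): modified={c.txt} staged={none}
After op 7 (modify e.txt): modified={c.txt, e.txt} staged={none}
After op 8 (modify a.txt): modified={a.txt, c.txt, e.txt} staged={none}
After op 9 (modify b.txt): modified={a.txt, b.txt, c.txt, e.txt} staged={none}
After op 10 (git add c.txt): modified={a.txt, b.txt, e.txt} staged={c.txt}
After op 11 (modify c.txt): modified={a.txt, b.txt, c.txt, e.txt} staged={c.txt}
After op 12 (git add a.txt): modified={b.txt, c.txt, e.txt} staged={a.txt, c.txt}
After op 13 (modify a.txt): modified={a.txt, b.txt, c.txt, e.txt} staged={a.txt, c.txt}
After op 14 (git add c.txt): modified={a.txt, b.txt, e.txt} staged={a.txt, c.txt}
After op 15 (git add d.txt): modified={a.txt, b.txt, e.txt} staged={a.txt, c.txt}
After op 16 (modify a.txt): modified={a.txt, b.txt, e.txt} staged={a.txt, c.txt}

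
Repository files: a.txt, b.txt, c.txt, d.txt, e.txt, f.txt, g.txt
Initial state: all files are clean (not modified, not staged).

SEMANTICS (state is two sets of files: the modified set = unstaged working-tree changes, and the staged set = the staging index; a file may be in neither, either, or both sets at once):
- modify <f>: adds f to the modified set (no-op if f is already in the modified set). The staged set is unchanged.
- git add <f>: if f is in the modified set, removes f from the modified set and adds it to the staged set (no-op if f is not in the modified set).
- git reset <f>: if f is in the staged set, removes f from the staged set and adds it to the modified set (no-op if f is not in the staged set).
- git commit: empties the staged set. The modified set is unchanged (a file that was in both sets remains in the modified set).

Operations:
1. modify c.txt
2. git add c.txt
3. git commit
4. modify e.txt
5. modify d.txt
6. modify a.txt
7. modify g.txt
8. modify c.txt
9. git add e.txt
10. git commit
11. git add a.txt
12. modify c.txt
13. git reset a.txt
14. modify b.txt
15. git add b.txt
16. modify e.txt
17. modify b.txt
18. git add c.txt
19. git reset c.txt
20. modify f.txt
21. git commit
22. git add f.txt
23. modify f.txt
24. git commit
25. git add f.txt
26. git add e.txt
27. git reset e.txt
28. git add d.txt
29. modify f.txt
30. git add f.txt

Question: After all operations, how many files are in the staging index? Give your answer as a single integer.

After op 1 (modify c.txt): modified={c.txt} staged={none}
After op 2 (git add c.txt): modified={none} staged={c.txt}
After op 3 (git commit): modified={none} staged={none}
After op 4 (modify e.txt): modified={e.txt} staged={none}
After op 5 (modify d.txt): modified={d.txt, e.txt} staged={none}
After op 6 (modify a.txt): modified={a.txt, d.txt, e.txt} staged={none}
After op 7 (modify g.txt): modified={a.txt, d.txt, e.txt, g.txt} staged={none}
After op 8 (modify c.txt): modified={a.txt, c.txt, d.txt, e.txt, g.txt} staged={none}
After op 9 (git add e.txt): modified={a.txt, c.txt, d.txt, g.txt} staged={e.txt}
After op 10 (git commit): modified={a.txt, c.txt, d.txt, g.txt} staged={none}
After op 11 (git add a.txt): modified={c.txt, d.txt, g.txt} staged={a.txt}
After op 12 (modify c.txt): modified={c.txt, d.txt, g.txt} staged={a.txt}
After op 13 (git reset a.txt): modified={a.txt, c.txt, d.txt, g.txt} staged={none}
After op 14 (modify b.txt): modified={a.txt, b.txt, c.txt, d.txt, g.txt} staged={none}
After op 15 (git add b.txt): modified={a.txt, c.txt, d.txt, g.txt} staged={b.txt}
After op 16 (modify e.txt): modified={a.txt, c.txt, d.txt, e.txt, g.txt} staged={b.txt}
After op 17 (modify b.txt): modified={a.txt, b.txt, c.txt, d.txt, e.txt, g.txt} staged={b.txt}
After op 18 (git add c.txt): modified={a.txt, b.txt, d.txt, e.txt, g.txt} staged={b.txt, c.txt}
After op 19 (git reset c.txt): modified={a.txt, b.txt, c.txt, d.txt, e.txt, g.txt} staged={b.txt}
After op 20 (modify f.txt): modified={a.txt, b.txt, c.txt, d.txt, e.txt, f.txt, g.txt} staged={b.txt}
After op 21 (git commit): modified={a.txt, b.txt, c.txt, d.txt, e.txt, f.txt, g.txt} staged={none}
After op 22 (git add f.txt): modified={a.txt, b.txt, c.txt, d.txt, e.txt, g.txt} staged={f.txt}
After op 23 (modify f.txt): modified={a.txt, b.txt, c.txt, d.txt, e.txt, f.txt, g.txt} staged={f.txt}
After op 24 (git commit): modified={a.txt, b.txt, c.txt, d.txt, e.txt, f.txt, g.txt} staged={none}
After op 25 (git add f.txt): modified={a.txt, b.txt, c.txt, d.txt, e.txt, g.txt} staged={f.txt}
After op 26 (git add e.txt): modified={a.txt, b.txt, c.txt, d.txt, g.txt} staged={e.txt, f.txt}
After op 27 (git reset e.txt): modified={a.txt, b.txt, c.txt, d.txt, e.txt, g.txt} staged={f.txt}
After op 28 (git add d.txt): modified={a.txt, b.txt, c.txt, e.txt, g.txt} staged={d.txt, f.txt}
After op 29 (modify f.txt): modified={a.txt, b.txt, c.txt, e.txt, f.txt, g.txt} staged={d.txt, f.txt}
After op 30 (git add f.txt): modified={a.txt, b.txt, c.txt, e.txt, g.txt} staged={d.txt, f.txt}
Final staged set: {d.txt, f.txt} -> count=2

Answer: 2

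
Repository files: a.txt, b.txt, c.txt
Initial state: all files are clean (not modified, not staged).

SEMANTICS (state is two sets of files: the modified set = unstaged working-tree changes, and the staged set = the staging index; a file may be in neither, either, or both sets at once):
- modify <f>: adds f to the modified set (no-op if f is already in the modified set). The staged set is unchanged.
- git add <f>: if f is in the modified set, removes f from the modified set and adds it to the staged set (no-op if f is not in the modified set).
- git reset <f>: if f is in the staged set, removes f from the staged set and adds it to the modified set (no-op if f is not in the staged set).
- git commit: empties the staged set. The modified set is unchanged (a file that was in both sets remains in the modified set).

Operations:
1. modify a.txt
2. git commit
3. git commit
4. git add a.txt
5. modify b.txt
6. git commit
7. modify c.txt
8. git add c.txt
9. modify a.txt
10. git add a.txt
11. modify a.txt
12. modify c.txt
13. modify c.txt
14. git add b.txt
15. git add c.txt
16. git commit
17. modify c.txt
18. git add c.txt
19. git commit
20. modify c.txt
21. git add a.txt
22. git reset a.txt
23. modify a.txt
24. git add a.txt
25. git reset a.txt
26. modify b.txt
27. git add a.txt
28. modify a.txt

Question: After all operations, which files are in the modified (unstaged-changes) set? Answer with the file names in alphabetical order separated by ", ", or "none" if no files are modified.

Answer: a.txt, b.txt, c.txt

Derivation:
After op 1 (modify a.txt): modified={a.txt} staged={none}
After op 2 (git commit): modified={a.txt} staged={none}
After op 3 (git commit): modified={a.txt} staged={none}
After op 4 (git add a.txt): modified={none} staged={a.txt}
After op 5 (modify b.txt): modified={b.txt} staged={a.txt}
After op 6 (git commit): modified={b.txt} staged={none}
After op 7 (modify c.txt): modified={b.txt, c.txt} staged={none}
After op 8 (git add c.txt): modified={b.txt} staged={c.txt}
After op 9 (modify a.txt): modified={a.txt, b.txt} staged={c.txt}
After op 10 (git add a.txt): modified={b.txt} staged={a.txt, c.txt}
After op 11 (modify a.txt): modified={a.txt, b.txt} staged={a.txt, c.txt}
After op 12 (modify c.txt): modified={a.txt, b.txt, c.txt} staged={a.txt, c.txt}
After op 13 (modify c.txt): modified={a.txt, b.txt, c.txt} staged={a.txt, c.txt}
After op 14 (git add b.txt): modified={a.txt, c.txt} staged={a.txt, b.txt, c.txt}
After op 15 (git add c.txt): modified={a.txt} staged={a.txt, b.txt, c.txt}
After op 16 (git commit): modified={a.txt} staged={none}
After op 17 (modify c.txt): modified={a.txt, c.txt} staged={none}
After op 18 (git add c.txt): modified={a.txt} staged={c.txt}
After op 19 (git commit): modified={a.txt} staged={none}
After op 20 (modify c.txt): modified={a.txt, c.txt} staged={none}
After op 21 (git add a.txt): modified={c.txt} staged={a.txt}
After op 22 (git reset a.txt): modified={a.txt, c.txt} staged={none}
After op 23 (modify a.txt): modified={a.txt, c.txt} staged={none}
After op 24 (git add a.txt): modified={c.txt} staged={a.txt}
After op 25 (git reset a.txt): modified={a.txt, c.txt} staged={none}
After op 26 (modify b.txt): modified={a.txt, b.txt, c.txt} staged={none}
After op 27 (git add a.txt): modified={b.txt, c.txt} staged={a.txt}
After op 28 (modify a.txt): modified={a.txt, b.txt, c.txt} staged={a.txt}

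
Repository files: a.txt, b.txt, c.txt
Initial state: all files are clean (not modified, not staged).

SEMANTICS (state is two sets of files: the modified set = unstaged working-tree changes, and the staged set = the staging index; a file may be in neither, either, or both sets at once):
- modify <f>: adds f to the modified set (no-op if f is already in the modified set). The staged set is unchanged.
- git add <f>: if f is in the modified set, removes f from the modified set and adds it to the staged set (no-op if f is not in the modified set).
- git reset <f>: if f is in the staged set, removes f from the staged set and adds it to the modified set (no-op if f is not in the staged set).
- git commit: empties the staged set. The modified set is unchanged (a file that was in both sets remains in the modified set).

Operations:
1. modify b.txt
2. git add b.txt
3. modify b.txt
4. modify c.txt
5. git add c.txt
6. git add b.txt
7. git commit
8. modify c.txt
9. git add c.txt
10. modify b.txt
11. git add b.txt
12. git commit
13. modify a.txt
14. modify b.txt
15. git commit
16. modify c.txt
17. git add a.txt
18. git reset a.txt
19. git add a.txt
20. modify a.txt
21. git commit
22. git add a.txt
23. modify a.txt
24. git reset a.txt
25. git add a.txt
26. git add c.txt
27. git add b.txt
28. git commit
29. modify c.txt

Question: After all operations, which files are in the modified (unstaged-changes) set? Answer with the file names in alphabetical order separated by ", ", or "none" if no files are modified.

Answer: c.txt

Derivation:
After op 1 (modify b.txt): modified={b.txt} staged={none}
After op 2 (git add b.txt): modified={none} staged={b.txt}
After op 3 (modify b.txt): modified={b.txt} staged={b.txt}
After op 4 (modify c.txt): modified={b.txt, c.txt} staged={b.txt}
After op 5 (git add c.txt): modified={b.txt} staged={b.txt, c.txt}
After op 6 (git add b.txt): modified={none} staged={b.txt, c.txt}
After op 7 (git commit): modified={none} staged={none}
After op 8 (modify c.txt): modified={c.txt} staged={none}
After op 9 (git add c.txt): modified={none} staged={c.txt}
After op 10 (modify b.txt): modified={b.txt} staged={c.txt}
After op 11 (git add b.txt): modified={none} staged={b.txt, c.txt}
After op 12 (git commit): modified={none} staged={none}
After op 13 (modify a.txt): modified={a.txt} staged={none}
After op 14 (modify b.txt): modified={a.txt, b.txt} staged={none}
After op 15 (git commit): modified={a.txt, b.txt} staged={none}
After op 16 (modify c.txt): modified={a.txt, b.txt, c.txt} staged={none}
After op 17 (git add a.txt): modified={b.txt, c.txt} staged={a.txt}
After op 18 (git reset a.txt): modified={a.txt, b.txt, c.txt} staged={none}
After op 19 (git add a.txt): modified={b.txt, c.txt} staged={a.txt}
After op 20 (modify a.txt): modified={a.txt, b.txt, c.txt} staged={a.txt}
After op 21 (git commit): modified={a.txt, b.txt, c.txt} staged={none}
After op 22 (git add a.txt): modified={b.txt, c.txt} staged={a.txt}
After op 23 (modify a.txt): modified={a.txt, b.txt, c.txt} staged={a.txt}
After op 24 (git reset a.txt): modified={a.txt, b.txt, c.txt} staged={none}
After op 25 (git add a.txt): modified={b.txt, c.txt} staged={a.txt}
After op 26 (git add c.txt): modified={b.txt} staged={a.txt, c.txt}
After op 27 (git add b.txt): modified={none} staged={a.txt, b.txt, c.txt}
After op 28 (git commit): modified={none} staged={none}
After op 29 (modify c.txt): modified={c.txt} staged={none}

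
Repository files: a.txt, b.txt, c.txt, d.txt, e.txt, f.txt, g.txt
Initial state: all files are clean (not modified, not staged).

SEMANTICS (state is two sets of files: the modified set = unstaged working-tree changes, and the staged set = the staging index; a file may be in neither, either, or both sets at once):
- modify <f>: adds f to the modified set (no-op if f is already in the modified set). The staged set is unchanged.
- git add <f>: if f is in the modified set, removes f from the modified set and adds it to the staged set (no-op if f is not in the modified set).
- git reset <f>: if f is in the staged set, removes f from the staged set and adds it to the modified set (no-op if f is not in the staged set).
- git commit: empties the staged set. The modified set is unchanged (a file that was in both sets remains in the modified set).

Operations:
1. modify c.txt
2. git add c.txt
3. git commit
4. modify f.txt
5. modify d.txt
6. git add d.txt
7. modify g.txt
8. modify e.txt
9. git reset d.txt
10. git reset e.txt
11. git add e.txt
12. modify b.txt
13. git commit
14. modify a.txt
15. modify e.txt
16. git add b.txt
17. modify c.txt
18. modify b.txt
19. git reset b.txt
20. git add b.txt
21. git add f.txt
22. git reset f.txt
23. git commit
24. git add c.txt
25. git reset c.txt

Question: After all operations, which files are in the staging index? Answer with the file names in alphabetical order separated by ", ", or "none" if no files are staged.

Answer: none

Derivation:
After op 1 (modify c.txt): modified={c.txt} staged={none}
After op 2 (git add c.txt): modified={none} staged={c.txt}
After op 3 (git commit): modified={none} staged={none}
After op 4 (modify f.txt): modified={f.txt} staged={none}
After op 5 (modify d.txt): modified={d.txt, f.txt} staged={none}
After op 6 (git add d.txt): modified={f.txt} staged={d.txt}
After op 7 (modify g.txt): modified={f.txt, g.txt} staged={d.txt}
After op 8 (modify e.txt): modified={e.txt, f.txt, g.txt} staged={d.txt}
After op 9 (git reset d.txt): modified={d.txt, e.txt, f.txt, g.txt} staged={none}
After op 10 (git reset e.txt): modified={d.txt, e.txt, f.txt, g.txt} staged={none}
After op 11 (git add e.txt): modified={d.txt, f.txt, g.txt} staged={e.txt}
After op 12 (modify b.txt): modified={b.txt, d.txt, f.txt, g.txt} staged={e.txt}
After op 13 (git commit): modified={b.txt, d.txt, f.txt, g.txt} staged={none}
After op 14 (modify a.txt): modified={a.txt, b.txt, d.txt, f.txt, g.txt} staged={none}
After op 15 (modify e.txt): modified={a.txt, b.txt, d.txt, e.txt, f.txt, g.txt} staged={none}
After op 16 (git add b.txt): modified={a.txt, d.txt, e.txt, f.txt, g.txt} staged={b.txt}
After op 17 (modify c.txt): modified={a.txt, c.txt, d.txt, e.txt, f.txt, g.txt} staged={b.txt}
After op 18 (modify b.txt): modified={a.txt, b.txt, c.txt, d.txt, e.txt, f.txt, g.txt} staged={b.txt}
After op 19 (git reset b.txt): modified={a.txt, b.txt, c.txt, d.txt, e.txt, f.txt, g.txt} staged={none}
After op 20 (git add b.txt): modified={a.txt, c.txt, d.txt, e.txt, f.txt, g.txt} staged={b.txt}
After op 21 (git add f.txt): modified={a.txt, c.txt, d.txt, e.txt, g.txt} staged={b.txt, f.txt}
After op 22 (git reset f.txt): modified={a.txt, c.txt, d.txt, e.txt, f.txt, g.txt} staged={b.txt}
After op 23 (git commit): modified={a.txt, c.txt, d.txt, e.txt, f.txt, g.txt} staged={none}
After op 24 (git add c.txt): modified={a.txt, d.txt, e.txt, f.txt, g.txt} staged={c.txt}
After op 25 (git reset c.txt): modified={a.txt, c.txt, d.txt, e.txt, f.txt, g.txt} staged={none}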